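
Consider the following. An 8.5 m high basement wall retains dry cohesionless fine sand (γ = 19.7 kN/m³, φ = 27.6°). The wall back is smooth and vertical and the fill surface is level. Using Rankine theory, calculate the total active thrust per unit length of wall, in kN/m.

K_a = tan²(45° − φ/2) = 0.3668.
P_a = ½ K_a γ H² = 0.5 × 0.3668 × 19.7 × 8.5² = 261.0 kN/m.

261 kN/m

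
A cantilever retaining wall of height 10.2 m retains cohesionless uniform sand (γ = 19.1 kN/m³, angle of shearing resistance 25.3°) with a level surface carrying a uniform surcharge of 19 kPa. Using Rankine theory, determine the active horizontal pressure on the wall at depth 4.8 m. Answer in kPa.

K_a = (1 − sin φ)/(1 + sin φ) = 0.4012.
σ_v = γz + q = 19.1 × 4.8 + 19 = 110.7 kPa.
σ_h = K_a σ_v = 0.4012 × 110.7 = 44.40 kPa.

44.4 kPa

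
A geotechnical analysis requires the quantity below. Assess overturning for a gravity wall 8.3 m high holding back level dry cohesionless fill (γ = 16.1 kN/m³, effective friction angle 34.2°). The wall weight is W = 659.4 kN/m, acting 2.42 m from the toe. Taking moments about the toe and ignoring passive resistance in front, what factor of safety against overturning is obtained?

K_a = tan²(45° − 34.2°/2) = 0.2803.
P_a = ½K_aγH² = 0.5×0.2803×16.1×8.3² = 155.5 kN/m, acting at H/3 = 2.767 m above the base.
Overturning moment M_o = P_a × H/3 = 155.5 × 2.767 = 430.1.
Resisting moment M_r = W × 2.42 = 659.4 × 2.42 = 1596.
FS_overturning = M_r/M_o = 1596/430.1 = 3.710.

3.71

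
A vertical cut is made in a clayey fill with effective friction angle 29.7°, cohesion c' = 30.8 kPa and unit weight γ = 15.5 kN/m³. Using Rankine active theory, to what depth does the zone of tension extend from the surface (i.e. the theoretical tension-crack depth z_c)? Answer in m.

K_a = tan²(45° − 29.7°/2) = 0.3374; √K_a = 0.5808.
The active pressure is zero where K_a γ z = 2c√K_a, so z_c = 2c/(γ√K_a) = 2×30.8/(15.5×0.5808) = 6.842 m.

6.84 m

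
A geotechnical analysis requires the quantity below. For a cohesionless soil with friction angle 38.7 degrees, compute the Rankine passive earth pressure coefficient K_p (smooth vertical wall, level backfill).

K_p = (1 + sin φ)/(1 − sin φ) = tan²(45° + 38.7°/2) = 4.337.

4.34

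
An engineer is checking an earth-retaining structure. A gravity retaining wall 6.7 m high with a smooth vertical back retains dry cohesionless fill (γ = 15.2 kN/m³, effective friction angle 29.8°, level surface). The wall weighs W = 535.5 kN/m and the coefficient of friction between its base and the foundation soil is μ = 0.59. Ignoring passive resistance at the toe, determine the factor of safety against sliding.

2.76

K_a = tan²(45° − 29.8°/2) = 0.3360.
P_a = ½K_aγH² = 0.5×0.3360×15.2×6.7² = 114.6 kN/m, acting at H/3 = 2.233 m above the base.
FS_sliding = μW / P_a = 0.59×535.5 / 114.6 = 2.756.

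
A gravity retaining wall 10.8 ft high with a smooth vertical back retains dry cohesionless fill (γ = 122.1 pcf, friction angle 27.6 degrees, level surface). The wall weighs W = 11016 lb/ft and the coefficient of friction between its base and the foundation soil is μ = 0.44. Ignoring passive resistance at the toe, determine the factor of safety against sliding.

1.86

K_a = tan²(45° − 27.6°/2) = 0.3668.
P_a = ½K_aγH² = 0.5×0.3668×122.1×10.8² = 2612 lb/ft, acting at H/3 = 3.600 ft above the base.
FS_sliding = μW / P_a = 0.44×11016 / 2612 = 1.856.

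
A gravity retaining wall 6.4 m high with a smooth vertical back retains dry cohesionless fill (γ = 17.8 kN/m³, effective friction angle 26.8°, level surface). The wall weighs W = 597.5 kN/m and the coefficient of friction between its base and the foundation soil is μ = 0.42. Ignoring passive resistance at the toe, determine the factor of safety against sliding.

K_a = tan²(45° − 26.8°/2) = 0.3785.
P_a = ½K_aγH² = 0.5×0.3785×17.8×6.4² = 138.0 kN/m, acting at H/3 = 2.133 m above the base.
FS_sliding = μW / P_a = 0.42×597.5 / 138.0 = 1.819.

1.82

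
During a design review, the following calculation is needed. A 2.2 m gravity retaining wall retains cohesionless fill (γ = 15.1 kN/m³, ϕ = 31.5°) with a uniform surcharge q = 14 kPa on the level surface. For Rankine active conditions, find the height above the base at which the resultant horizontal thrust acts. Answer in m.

0.901 m

K_a = 0.3136.
Triangular part P₁ = ½K_aγH² = 11.46 at H/3 = 0.7333 m; rectangular part P₂ = K_a q H = 9.660 at H/2 = 1.100 m.
ȳ = (P₁·0.7333 + P₂·1.100)/(P₁+P₂) = 0.9010 m.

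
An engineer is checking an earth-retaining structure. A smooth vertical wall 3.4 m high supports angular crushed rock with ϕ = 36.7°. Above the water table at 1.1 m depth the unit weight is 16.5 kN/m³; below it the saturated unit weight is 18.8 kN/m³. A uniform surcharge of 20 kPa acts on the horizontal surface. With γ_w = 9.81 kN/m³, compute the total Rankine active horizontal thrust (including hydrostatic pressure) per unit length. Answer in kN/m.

K_a = tan²(45° − φ/2) = 0.2519.
γ' = 18.8 − 9.81 = 8.990 kN/m³. h₂ = H − d_w = 2.3 m.
σ'_h: at surface K_a·q = 5.037; at WT K_a(q+γd_w) = 9.608; at base K_a(q+γd_w+γ'h₂) = 14.82 kPa.
P₁ = ½(5.037+9.608)×1.1 = 8.055; P₂ = ½(9.608+14.82)×2.3 = 28.09; P_w = ½γ_w h₂² = 25.95.
Total = 8.055+28.09+25.95 = 62.09 kN/m.

62.1 kN/m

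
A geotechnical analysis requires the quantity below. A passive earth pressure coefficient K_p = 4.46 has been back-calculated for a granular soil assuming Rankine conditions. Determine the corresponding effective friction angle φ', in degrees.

39.3°

K_p = (1+sin φ)/(1−sin φ) ⇒ sin φ = (K_p − 1)/(K_p + 1) = 0.6337.
φ = arcsin(0.6337) = 39.32°.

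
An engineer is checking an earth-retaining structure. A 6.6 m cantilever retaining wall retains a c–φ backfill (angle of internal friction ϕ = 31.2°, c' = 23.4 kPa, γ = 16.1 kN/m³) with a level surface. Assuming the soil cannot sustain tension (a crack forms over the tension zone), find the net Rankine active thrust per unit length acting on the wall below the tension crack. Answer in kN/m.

K_a = 0.3175; √K_a = 0.5635.
Tension-crack depth z_c = 2c/(γ√K_a) = 2×23.4/(16.1×0.5635) = 5.159 m.
σ_a at base = K_a γ H − 2c√K_a = 0.3175×16.1×6.6 − 2×23.4×0.5635 = 7.367 kPa.
P_a = ½ × 7.367 × (H − z_c) = 0.5×7.367×1.441 = 5.309 kN/m.

5.31 kN/m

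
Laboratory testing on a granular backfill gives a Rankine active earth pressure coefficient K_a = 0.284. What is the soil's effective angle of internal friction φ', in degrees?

33.9°

K_a = tan²(45° − φ/2) ⇒ 45° − φ/2 = arctan(√0.284) = 28.05°.
φ = 2(45° − 28.05°) = 33.89°.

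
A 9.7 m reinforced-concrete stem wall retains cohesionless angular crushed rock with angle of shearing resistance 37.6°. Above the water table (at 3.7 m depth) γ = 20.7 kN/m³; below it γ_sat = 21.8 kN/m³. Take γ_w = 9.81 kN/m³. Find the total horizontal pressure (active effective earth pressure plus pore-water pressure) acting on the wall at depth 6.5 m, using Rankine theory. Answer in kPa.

54.1 kPa

K_a = (1 − sin φ)/(1 + sin φ) = 0.2421.
γ' = 21.8 − 9.81 = 11.99 kN/m³.
Effective vertical stress at 6.5 m: σ'_v = 20.7×3.7 + 11.99×2.80 = 110.2 kPa.
σ'_h = K_a σ'_v = 0.2421 × 110.2 = 26.67 kPa; u = γ_w × 2.80 = 27.47 kPa.
Total σ_h = 26.67 + 27.47 = 54.14 kPa.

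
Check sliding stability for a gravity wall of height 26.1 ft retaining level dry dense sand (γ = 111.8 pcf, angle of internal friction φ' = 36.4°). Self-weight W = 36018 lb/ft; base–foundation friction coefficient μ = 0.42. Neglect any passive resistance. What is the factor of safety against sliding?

K_a = tan²(45° − 36.4°/2) = 0.2552.
P_a = ½K_aγH² = 0.5×0.2552×111.8×26.1² = 9717 lb/ft, acting at H/3 = 8.700 ft above the base.
FS_sliding = μW / P_a = 0.42×36018 / 9717 = 1.557.

1.56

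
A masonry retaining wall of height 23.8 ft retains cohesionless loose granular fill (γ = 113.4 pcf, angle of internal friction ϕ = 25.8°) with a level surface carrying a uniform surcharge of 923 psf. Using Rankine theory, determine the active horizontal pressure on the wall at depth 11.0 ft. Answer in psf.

854 psf

K_a = (1 − sin φ)/(1 + sin φ) = 0.3935.
σ_v = γz + q = 113.4 × 11.0 + 923 = 2170 psf.
σ_h = K_a σ_v = 0.3935 × 2170 = 854.1 psf.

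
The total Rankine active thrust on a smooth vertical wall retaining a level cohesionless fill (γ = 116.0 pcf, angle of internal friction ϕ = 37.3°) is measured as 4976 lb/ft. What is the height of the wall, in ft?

18.7 ft

K_a = 0.2453. P_a = ½ K_a γ H² ⇒ H = √(2P_a/(K_a γ)).
H = √(2×4976/(0.2453×116.0)) = 18.70 ft.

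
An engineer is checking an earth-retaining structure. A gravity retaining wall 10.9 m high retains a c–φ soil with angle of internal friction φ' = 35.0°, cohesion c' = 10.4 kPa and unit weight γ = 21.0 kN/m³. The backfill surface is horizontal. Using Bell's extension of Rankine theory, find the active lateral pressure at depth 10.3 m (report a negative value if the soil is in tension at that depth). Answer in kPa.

47.8 kPa

K_a = (1 − sin φ)/(1 + sin φ) = 0.2710.
σ_a = K_a γ z − 2c√K_a = 0.2710×21.0×10.3 − 2×10.4×0.5206 = 47.79 kPa.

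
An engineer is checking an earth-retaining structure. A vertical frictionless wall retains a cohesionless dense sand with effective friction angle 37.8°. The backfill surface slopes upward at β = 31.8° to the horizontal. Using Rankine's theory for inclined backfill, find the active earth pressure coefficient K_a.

0.392

K_a = cos β · (cos β − √(cos²β − cos²φ)) / (cos β + √(cos²β − cos²φ)).
cos β = 0.8499, cos φ = 0.7902, √(cos²β − cos²φ) = 0.3130.
K_a = 0.8499 × (0.8499 − 0.3130)/(0.8499 + 0.3130) = 0.3924.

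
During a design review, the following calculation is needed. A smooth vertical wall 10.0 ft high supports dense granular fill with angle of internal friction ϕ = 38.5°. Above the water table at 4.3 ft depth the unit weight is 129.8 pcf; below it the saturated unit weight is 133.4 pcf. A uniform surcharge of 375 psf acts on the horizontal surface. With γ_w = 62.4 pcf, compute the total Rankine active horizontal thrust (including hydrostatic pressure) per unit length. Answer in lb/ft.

K_a = tan²(45° − φ/2) = 0.2327.
γ' = 133.4 − 62.4 = 71.00 pcf. h₂ = H − d_w = 5.7 ft.
σ'_h: at surface K_a·q = 87.25; at WT K_a(q+γd_w) = 217.1; at base K_a(q+γd_w+γ'h₂) = 311.3 psf.
P₁ = ½(87.25+217.1)×4.3 = 654.3; P₂ = ½(217.1+311.3)×5.7 = 1506; P_w = ½γ_w h₂² = 1014.
Total = 654.3+1506+1014 = 3174 lb/ft.

3170 lb/ft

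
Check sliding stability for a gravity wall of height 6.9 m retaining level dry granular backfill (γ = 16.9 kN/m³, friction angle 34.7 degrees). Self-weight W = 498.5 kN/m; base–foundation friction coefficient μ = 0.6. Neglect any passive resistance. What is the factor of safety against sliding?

2.71

K_a = tan²(45° − 34.7°/2) = 0.2745.
P_a = ½K_aγH² = 0.5×0.2745×16.9×6.9² = 110.4 kN/m, acting at H/3 = 2.300 m above the base.
FS_sliding = μW / P_a = 0.6×498.5 / 110.4 = 2.709.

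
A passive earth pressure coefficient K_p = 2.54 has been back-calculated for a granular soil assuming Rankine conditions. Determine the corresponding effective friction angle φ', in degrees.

K_p = (1+sin φ)/(1−sin φ) ⇒ sin φ = (K_p − 1)/(K_p + 1) = 0.4350.
φ = arcsin(0.4350) = 25.79°.

25.8°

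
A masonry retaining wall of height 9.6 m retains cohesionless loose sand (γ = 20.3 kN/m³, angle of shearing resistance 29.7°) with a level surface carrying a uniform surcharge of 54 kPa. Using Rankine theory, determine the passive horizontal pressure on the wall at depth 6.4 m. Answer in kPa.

545 kPa

K_p = (1 + sin φ)/(1 − sin φ) = 2.964.
σ_v = γz + q = 20.3 × 6.4 + 54 = 183.9 kPa.
σ_h = K_p σ_v = 2.964 × 183.9 = 545.1 kPa.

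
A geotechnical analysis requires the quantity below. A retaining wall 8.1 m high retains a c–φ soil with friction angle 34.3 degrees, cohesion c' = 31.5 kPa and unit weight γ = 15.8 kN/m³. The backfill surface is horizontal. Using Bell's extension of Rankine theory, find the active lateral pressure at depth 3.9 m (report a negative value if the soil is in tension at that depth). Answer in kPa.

K_a = (1 − sin φ)/(1 + sin φ) = 0.2792.
σ_a = K_a γ z − 2c√K_a = 0.2792×15.8×3.9 − 2×31.5×0.5284 = -16.08 kPa.

-16.1 kPa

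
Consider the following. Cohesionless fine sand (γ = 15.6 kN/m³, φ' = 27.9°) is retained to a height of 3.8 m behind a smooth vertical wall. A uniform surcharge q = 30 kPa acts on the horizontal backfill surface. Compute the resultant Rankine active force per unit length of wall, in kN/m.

82.1 kN/m

K_a = tan²(45° − φ/2) = 0.3625.
Soil triangle: ½ K_a γ H² = 0.5×0.3625×15.6×3.8² = 40.82 kN/m.
Surcharge rectangle: K_a q H = 0.3625×30×3.8 = 41.32 kN/m.
Total = 40.82 + 41.32 = 82.15 kN/m.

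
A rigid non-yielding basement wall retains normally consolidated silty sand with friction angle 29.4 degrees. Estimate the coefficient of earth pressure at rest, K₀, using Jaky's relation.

K₀ = 1 − sin φ' = 1 − sin 29.4° = 0.5091.

0.509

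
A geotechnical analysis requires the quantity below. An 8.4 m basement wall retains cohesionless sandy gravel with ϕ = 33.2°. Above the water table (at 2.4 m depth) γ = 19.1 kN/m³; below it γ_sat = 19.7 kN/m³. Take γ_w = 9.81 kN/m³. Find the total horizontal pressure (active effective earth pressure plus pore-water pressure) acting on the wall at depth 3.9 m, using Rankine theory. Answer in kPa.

32.5 kPa

K_a = (1 − sin φ)/(1 + sin φ) = 0.2924.
γ' = 19.7 − 9.81 = 9.890 kN/m³.
Effective vertical stress at 3.9 m: σ'_v = 19.1×2.4 + 9.890×1.50 = 60.67 kPa.
σ'_h = K_a σ'_v = 0.2924 × 60.67 = 17.74 kPa; u = γ_w × 1.50 = 14.71 kPa.
Total σ_h = 17.74 + 14.71 = 32.45 kPa.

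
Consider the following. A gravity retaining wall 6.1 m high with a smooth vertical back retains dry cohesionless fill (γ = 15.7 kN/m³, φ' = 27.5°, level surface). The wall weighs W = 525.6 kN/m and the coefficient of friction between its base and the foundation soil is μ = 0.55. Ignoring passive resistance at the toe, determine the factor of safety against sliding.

K_a = tan²(45° − 27.5°/2) = 0.3682.
P_a = ½K_aγH² = 0.5×0.3682×15.7×6.1² = 107.6 kN/m, acting at H/3 = 2.033 m above the base.
FS_sliding = μW / P_a = 0.55×525.6 / 107.6 = 2.688.

2.69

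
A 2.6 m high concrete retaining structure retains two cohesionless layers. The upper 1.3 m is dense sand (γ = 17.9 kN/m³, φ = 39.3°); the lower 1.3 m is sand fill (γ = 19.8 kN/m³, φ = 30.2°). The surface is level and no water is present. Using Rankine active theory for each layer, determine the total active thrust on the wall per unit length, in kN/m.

K_a1 = tan²(45°−39.3°/2) = 0.2245; K_a2 = tan²(45°−30.2°/2) = 0.3307.
Layer 1: σ at base = K_a1 γ₁ h₁ = 5.223 kPa; P₁ = ½×5.223×1.3 = 3.395.
Layer 2: σ_v at top = γ₁h₁ = 23.27; σ_h top = K_a2×23.27 = 7.694; σ_h base = K_a2×(23.27+19.8×1.3) = 16.21.
P₂ = ½(7.694+16.21)×1.3 = 15.53. Total P_a = 3.395+15.53 = 18.93 kN/m.

18.9 kN/m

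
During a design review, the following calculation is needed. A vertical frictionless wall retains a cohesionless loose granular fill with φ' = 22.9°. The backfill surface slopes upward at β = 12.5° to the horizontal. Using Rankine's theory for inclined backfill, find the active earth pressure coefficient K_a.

0.490

K_a = cos β · (cos β − √(cos²β − cos²φ)) / (cos β + √(cos²β − cos²φ)).
cos β = 0.9763, cos φ = 0.9212, √(cos²β − cos²φ) = 0.3234.
K_a = 0.9763 × (0.9763 − 0.3234)/(0.9763 + 0.3234) = 0.4905.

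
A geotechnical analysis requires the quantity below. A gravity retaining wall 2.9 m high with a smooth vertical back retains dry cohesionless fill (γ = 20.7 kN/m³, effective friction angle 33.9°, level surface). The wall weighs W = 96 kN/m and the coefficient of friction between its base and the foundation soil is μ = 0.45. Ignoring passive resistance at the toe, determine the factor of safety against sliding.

K_a = tan²(45° − 33.9°/2) = 0.2839.
P_a = ½K_aγH² = 0.5×0.2839×20.7×2.9² = 24.71 kN/m, acting at H/3 = 0.9667 m above the base.
FS_sliding = μW / P_a = 0.45×96 / 24.71 = 1.748.

1.75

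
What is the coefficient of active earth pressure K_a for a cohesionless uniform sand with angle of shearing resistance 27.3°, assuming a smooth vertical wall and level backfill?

0.371

K_a = (1 − sin φ)/(1 + sin φ) = (1 − sin 27.3°)/(1 + sin 27.3°) = 0.3711.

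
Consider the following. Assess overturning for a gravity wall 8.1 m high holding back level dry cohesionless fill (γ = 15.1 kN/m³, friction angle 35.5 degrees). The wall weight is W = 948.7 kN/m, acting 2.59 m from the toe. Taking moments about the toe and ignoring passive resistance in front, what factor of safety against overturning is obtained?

6.93

K_a = tan²(45° − 35.5°/2) = 0.2653.
P_a = ½K_aγH² = 0.5×0.2653×15.1×8.1² = 131.4 kN/m, acting at H/3 = 2.700 m above the base.
Overturning moment M_o = P_a × H/3 = 131.4 × 2.700 = 354.8.
Resisting moment M_r = W × 2.59 = 948.7 × 2.59 = 2457.
FS_overturning = M_r/M_o = 2457/354.8 = 6.926.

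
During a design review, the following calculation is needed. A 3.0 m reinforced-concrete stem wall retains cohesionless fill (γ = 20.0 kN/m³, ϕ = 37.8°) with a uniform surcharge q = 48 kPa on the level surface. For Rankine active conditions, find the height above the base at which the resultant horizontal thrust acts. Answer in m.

1.31 m

K_a = 0.2400.
Triangular part P₁ = ½K_aγH² = 21.60 at H/3 = 1.000 m; rectangular part P₂ = K_a q H = 34.56 at H/2 = 1.500 m.
ȳ = (P₁·1.000 + P₂·1.500)/(P₁+P₂) = 1.308 m.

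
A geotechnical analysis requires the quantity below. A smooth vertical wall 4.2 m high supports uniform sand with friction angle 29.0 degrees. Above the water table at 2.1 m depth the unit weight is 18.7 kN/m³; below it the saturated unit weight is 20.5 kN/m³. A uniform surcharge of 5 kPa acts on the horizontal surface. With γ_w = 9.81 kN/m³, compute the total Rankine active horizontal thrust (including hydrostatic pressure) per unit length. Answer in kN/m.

K_a = tan²(45° − φ/2) = 0.3470.
γ' = 20.5 − 9.81 = 10.69 kN/m³. h₂ = H − d_w = 2.1 m.
σ'_h: at surface K_a·q = 1.735; at WT K_a(q+γd_w) = 15.36; at base K_a(q+γd_w+γ'h₂) = 23.15 kPa.
P₁ = ½(1.735+15.36)×2.1 = 17.95; P₂ = ½(15.36+23.15)×2.1 = 40.44; P_w = ½γ_w h₂² = 21.63.
Total = 17.95+40.44+21.63 = 80.02 kN/m.

80.0 kN/m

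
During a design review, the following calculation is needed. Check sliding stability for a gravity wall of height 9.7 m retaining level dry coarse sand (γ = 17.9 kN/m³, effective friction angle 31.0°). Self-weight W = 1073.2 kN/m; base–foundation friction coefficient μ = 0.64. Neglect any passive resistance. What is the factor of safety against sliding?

K_a = tan²(45° − 31.0°/2) = 0.3201.
P_a = ½K_aγH² = 0.5×0.3201×17.9×9.7² = 269.6 kN/m, acting at H/3 = 3.233 m above the base.
FS_sliding = μW / P_a = 0.64×1073.2 / 269.6 = 2.548.

2.55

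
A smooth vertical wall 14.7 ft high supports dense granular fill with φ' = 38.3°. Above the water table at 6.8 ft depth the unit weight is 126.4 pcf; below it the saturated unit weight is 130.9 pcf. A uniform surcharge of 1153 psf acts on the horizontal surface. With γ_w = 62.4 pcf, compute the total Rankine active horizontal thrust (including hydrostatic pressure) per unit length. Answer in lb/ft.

K_a = tan²(45° − φ/2) = 0.2347.
γ' = 130.9 − 62.4 = 68.50 pcf. h₂ = H − d_w = 7.9 ft.
σ'_h: at surface K_a·q = 270.7; at WT K_a(q+γd_w) = 472.4; at base K_a(q+γd_w+γ'h₂) = 599.4 psf.
P₁ = ½(270.7+472.4)×6.8 = 2526; P₂ = ½(472.4+599.4)×7.9 = 4234; P_w = ½γ_w h₂² = 1947.
Total = 2526+4234+1947 = 8707 lb/ft.

8710 lb/ft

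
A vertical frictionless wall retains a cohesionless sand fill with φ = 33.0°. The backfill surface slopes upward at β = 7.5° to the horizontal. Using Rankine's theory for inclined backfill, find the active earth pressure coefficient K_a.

0.302

K_a = cos β · (cos β − √(cos²β − cos²φ)) / (cos β + √(cos²β − cos²φ)).
cos β = 0.9914, cos φ = 0.8387, √(cos²β − cos²φ) = 0.5288.
K_a = 0.9914 × (0.9914 − 0.5288)/(0.9914 + 0.5288) = 0.3017.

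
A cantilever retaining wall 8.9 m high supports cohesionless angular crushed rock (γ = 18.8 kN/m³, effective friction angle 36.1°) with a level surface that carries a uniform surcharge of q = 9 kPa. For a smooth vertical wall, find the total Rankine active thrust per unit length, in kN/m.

213 kN/m

K_a = tan²(45° − φ/2) = 0.2585.
Soil triangle: ½ K_a γ H² = 0.5×0.2585×18.8×8.9² = 192.5 kN/m.
Surcharge rectangle: K_a q H = 0.2585×9×8.9 = 20.71 kN/m.
Total = 192.5 + 20.71 = 213.2 kN/m.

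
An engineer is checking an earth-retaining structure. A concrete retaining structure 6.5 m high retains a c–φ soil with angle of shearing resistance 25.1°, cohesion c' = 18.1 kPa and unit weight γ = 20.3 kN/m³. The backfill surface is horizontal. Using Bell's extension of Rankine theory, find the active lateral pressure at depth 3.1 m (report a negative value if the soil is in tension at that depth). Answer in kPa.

K_a = (1 − sin φ)/(1 + sin φ) = 0.4043.
σ_a = K_a γ z − 2c√K_a = 0.4043×20.3×3.1 − 2×18.1×0.6358 = 2.425 kPa.

2.42 kPa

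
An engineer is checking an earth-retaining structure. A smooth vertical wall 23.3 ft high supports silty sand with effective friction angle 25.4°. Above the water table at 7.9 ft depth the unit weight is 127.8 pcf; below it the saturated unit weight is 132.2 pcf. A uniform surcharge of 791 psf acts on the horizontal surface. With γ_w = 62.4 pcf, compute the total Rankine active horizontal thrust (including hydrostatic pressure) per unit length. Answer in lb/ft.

25900 lb/ft

K_a = tan²(45° − φ/2) = 0.3996.
γ' = 132.2 − 62.4 = 69.80 pcf. h₂ = H − d_w = 15.4 ft.
σ'_h: at surface K_a·q = 316.1; at WT K_a(q+γd_w) = 719.6; at base K_a(q+γd_w+γ'h₂) = 1149 psf.
P₁ = ½(316.1+719.6)×7.9 = 4091; P₂ = ½(719.6+1149)×15.4 = 14390; P_w = ½γ_w h₂² = 7399.
Total = 4091+14390+7399 = 25880 lb/ft.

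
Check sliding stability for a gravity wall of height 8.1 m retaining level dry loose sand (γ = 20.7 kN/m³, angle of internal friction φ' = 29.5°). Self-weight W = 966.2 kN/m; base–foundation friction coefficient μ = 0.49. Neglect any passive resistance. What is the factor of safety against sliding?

2.05

K_a = tan²(45° − 29.5°/2) = 0.3401.
P_a = ½K_aγH² = 0.5×0.3401×20.7×8.1² = 231.0 kN/m, acting at H/3 = 2.700 m above the base.
FS_sliding = μW / P_a = 0.49×966.2 / 231.0 = 2.050.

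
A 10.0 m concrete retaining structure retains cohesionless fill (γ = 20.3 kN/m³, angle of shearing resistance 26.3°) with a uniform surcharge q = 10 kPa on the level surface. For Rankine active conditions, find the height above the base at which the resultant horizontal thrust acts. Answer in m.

3.48 m

K_a = 0.3859.
Triangular part P₁ = ½K_aγH² = 391.7 at H/3 = 3.333 m; rectangular part P₂ = K_a q H = 38.59 at H/2 = 5.000 m.
ȳ = (P₁·3.333 + P₂·5.000)/(P₁+P₂) = 3.483 m.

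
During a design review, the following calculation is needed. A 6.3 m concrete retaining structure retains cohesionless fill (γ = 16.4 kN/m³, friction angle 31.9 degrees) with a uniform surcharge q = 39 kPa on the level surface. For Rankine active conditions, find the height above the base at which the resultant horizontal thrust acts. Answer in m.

K_a = 0.3085.
Triangular part P₁ = ½K_aγH² = 100.4 at H/3 = 2.100 m; rectangular part P₂ = K_a q H = 75.80 at H/2 = 3.150 m.
ȳ = (P₁·2.100 + P₂·3.150)/(P₁+P₂) = 2.552 m.

2.55 m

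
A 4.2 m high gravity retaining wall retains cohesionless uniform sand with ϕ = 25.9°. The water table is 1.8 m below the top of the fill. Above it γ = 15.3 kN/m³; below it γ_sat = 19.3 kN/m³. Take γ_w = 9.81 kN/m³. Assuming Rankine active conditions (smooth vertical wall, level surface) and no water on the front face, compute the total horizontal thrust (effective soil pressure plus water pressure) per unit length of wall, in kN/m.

K_a = tan²(45° − φ/2) = 0.3920.
γ' = 19.3 − 9.81 = 9.490 kN/m³. Depth below WT = 2.4 m.
σ'_h at WT = K_a γ d_w = 10.80 kPa; at base = 10.80 + K_a γ' × 2.4 = 19.72 kPa.
P₁ (0–1.8 m) = ½×10.80×1.8 = 9.716. P₂ (1.8–4.2 m) = ½(10.80+19.72)×2.4 = 36.62.
P_w = ½ γ_w h₂² = 0.5×9.81×2.4² = 28.25. Total = 9.716+36.62+28.25 = 74.59 kN/m.

74.6 kN/m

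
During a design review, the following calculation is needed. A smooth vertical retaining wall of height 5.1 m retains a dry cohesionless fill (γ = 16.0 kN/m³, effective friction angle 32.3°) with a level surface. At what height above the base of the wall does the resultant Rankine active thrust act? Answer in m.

K_a = 0.3035.
The pressure distribution is triangular, so the resultant acts at H/3 above the base = 5.1/3 = 1.700 m.

1.70 m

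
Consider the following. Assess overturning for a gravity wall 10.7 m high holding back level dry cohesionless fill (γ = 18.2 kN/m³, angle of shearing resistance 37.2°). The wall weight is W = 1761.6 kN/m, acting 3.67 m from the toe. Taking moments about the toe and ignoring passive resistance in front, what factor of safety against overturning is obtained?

7.06

K_a = tan²(45° − 37.2°/2) = 0.2464.
P_a = ½K_aγH² = 0.5×0.2464×18.2×10.7² = 256.7 kN/m, acting at H/3 = 3.567 m above the base.
Overturning moment M_o = P_a × H/3 = 256.7 × 3.567 = 915.7.
Resisting moment M_r = W × 3.67 = 1761.6 × 3.67 = 6465.
FS_overturning = M_r/M_o = 6465/915.7 = 7.060.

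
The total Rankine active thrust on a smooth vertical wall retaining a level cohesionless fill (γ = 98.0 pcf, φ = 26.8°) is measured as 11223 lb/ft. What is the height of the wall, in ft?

24.6 ft

K_a = 0.3785. P_a = ½ K_a γ H² ⇒ H = √(2P_a/(K_a γ)).
H = √(2×11223/(0.3785×98.0)) = 24.60 ft.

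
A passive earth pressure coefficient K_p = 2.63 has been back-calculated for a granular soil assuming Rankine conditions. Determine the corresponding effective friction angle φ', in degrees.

26.7°

K_p = (1+sin φ)/(1−sin φ) ⇒ sin φ = (K_p − 1)/(K_p + 1) = 0.4490.
φ = arcsin(0.4490) = 26.68°.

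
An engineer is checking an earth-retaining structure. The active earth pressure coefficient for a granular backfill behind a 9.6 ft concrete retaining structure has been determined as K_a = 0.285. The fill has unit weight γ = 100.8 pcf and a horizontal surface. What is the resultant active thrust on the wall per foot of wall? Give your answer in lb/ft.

1320 lb/ft

P = ½ K_a γ H² = 0.5 × 0.285 × 100.8 × 9.6² = 1324 lb/ft.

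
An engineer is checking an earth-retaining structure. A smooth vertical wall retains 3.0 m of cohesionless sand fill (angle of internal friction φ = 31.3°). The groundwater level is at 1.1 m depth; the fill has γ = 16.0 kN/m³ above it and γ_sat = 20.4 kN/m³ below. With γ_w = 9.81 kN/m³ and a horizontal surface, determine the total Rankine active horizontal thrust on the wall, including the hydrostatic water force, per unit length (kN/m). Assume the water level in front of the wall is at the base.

K_a = tan²(45° − φ/2) = 0.3162.
γ' = 20.4 − 9.81 = 10.59 kN/m³. Depth below WT = 1.9 m.
σ'_h at WT = K_a γ d_w = 5.565 kPa; at base = 5.565 + K_a γ' × 1.9 = 11.93 kPa.
P₁ (0–1.1 m) = ½×5.565×1.1 = 3.061. P₂ (1.1–3.0 m) = ½(5.565+11.93)×1.9 = 16.62.
P_w = ½ γ_w h₂² = 0.5×9.81×1.9² = 17.71. Total = 3.061+16.62+17.71 = 37.39 kN/m.

37.4 kN/m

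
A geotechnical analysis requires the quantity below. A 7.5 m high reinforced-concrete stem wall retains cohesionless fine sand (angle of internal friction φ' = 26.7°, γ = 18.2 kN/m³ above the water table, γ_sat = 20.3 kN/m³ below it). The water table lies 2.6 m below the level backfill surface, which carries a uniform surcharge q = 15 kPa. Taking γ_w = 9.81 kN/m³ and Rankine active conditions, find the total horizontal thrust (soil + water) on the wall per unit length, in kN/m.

K_a = tan²(45° − φ/2) = 0.3800.
γ' = 20.3 − 9.81 = 10.49 kN/m³. h₂ = H − d_w = 4.9 m.
σ'_h: at surface K_a·q = 5.699; at WT K_a(q+γd_w) = 23.68; at base K_a(q+γd_w+γ'h₂) = 43.21 kPa.
P₁ = ½(5.699+23.68)×2.6 = 38.19; P₂ = ½(23.68+43.21)×4.9 = 163.9; P_w = ½γ_w h₂² = 117.8.
Total = 38.19+163.9+117.8 = 319.8 kN/m.

320 kN/m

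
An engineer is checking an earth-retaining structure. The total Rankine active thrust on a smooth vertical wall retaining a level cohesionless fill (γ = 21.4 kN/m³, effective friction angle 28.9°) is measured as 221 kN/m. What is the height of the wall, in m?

7.70 m

K_a = 0.3484. P_a = ½ K_a γ H² ⇒ H = √(2P_a/(K_a γ)).
H = √(2×221/(0.3484×21.4)) = 7.700 m.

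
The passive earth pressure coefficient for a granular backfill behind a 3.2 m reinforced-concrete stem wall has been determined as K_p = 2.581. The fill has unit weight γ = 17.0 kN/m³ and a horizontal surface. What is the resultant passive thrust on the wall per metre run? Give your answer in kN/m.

P = ½ K_p γ H² = 0.5 × 2.581 × 17.0 × 3.2² = 224.7 kN/m.

225 kN/m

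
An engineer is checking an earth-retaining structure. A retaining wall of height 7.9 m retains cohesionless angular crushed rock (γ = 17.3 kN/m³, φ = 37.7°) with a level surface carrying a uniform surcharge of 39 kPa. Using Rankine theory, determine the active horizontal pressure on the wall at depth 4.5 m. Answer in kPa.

28.2 kPa

K_a = (1 − sin φ)/(1 + sin φ) = 0.2411.
σ_v = γz + q = 17.3 × 4.5 + 39 = 116.9 kPa.
σ_h = K_a σ_v = 0.2411 × 116.9 = 28.17 kPa.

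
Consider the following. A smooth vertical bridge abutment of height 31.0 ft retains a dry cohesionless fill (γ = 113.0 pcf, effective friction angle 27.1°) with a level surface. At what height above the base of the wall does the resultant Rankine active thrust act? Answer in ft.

10.3 ft

K_a = 0.3741.
The pressure distribution is triangular, so the resultant acts at H/3 above the base = 31.0/3 = 10.33 ft.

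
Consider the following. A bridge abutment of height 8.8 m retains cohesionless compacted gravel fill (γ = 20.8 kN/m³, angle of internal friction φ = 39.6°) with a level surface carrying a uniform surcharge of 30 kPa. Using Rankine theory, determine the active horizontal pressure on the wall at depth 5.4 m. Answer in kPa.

K_a = (1 − sin φ)/(1 + sin φ) = 0.2214.
σ_v = γz + q = 20.8 × 5.4 + 30 = 142.3 kPa.
σ_h = K_a σ_v = 0.2214 × 142.3 = 31.51 kPa.

31.5 kPa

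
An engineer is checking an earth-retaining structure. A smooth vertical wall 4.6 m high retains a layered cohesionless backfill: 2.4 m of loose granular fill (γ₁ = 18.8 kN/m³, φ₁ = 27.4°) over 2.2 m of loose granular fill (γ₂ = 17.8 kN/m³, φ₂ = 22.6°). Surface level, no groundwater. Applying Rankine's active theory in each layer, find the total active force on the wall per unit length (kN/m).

83.3 kN/m

K_a1 = tan²(45°−27.4°/2) = 0.3697; K_a2 = tan²(45°−22.6°/2) = 0.4448.
Layer 1: σ at base = K_a1 γ₁ h₁ = 16.68 kPa; P₁ = ½×16.68×2.4 = 20.02.
Layer 2: σ_v at top = γ₁h₁ = 45.12; σ_h top = K_a2×45.12 = 20.07; σ_h base = K_a2×(45.12+17.8×2.2) = 37.49.
P₂ = ½(20.07+37.49)×2.2 = 63.31. Total P_a = 20.02+63.31 = 83.33 kN/m.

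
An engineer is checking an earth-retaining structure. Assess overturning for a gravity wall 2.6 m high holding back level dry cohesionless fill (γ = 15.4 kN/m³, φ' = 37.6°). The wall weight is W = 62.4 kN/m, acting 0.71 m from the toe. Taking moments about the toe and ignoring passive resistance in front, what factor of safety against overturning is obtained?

K_a = tan²(45° − 37.6°/2) = 0.2421.
P_a = ½K_aγH² = 0.5×0.2421×15.4×2.6² = 12.60 kN/m, acting at H/3 = 0.8667 m above the base.
Overturning moment M_o = P_a × H/3 = 12.60 × 0.8667 = 10.92.
Resisting moment M_r = W × 0.71 = 62.4 × 0.71 = 44.30.
FS_overturning = M_r/M_o = 44.30/10.92 = 4.056.

4.06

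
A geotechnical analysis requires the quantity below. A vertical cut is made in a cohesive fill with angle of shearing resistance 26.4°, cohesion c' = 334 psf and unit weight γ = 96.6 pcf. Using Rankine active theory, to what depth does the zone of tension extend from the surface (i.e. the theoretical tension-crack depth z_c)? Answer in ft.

11.2 ft

K_a = tan²(45° − 26.4°/2) = 0.3844; √K_a = 0.6200.
The active pressure is zero where K_a γ z = 2c√K_a, so z_c = 2c/(γ√K_a) = 2×334/(96.6×0.6200) = 11.15 ft.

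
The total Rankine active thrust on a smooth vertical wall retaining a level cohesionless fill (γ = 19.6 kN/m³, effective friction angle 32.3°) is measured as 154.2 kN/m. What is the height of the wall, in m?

7.20 m

K_a = 0.3035. P_a = ½ K_a γ H² ⇒ H = √(2P_a/(K_a γ)).
H = √(2×154.2/(0.3035×19.6)) = 7.201 m.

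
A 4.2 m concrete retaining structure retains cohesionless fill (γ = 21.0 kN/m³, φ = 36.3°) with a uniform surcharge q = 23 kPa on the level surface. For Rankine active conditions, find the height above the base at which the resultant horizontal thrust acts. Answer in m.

1.64 m

K_a = 0.2563.
Triangular part P₁ = ½K_aγH² = 47.47 at H/3 = 1.400 m; rectangular part P₂ = K_a q H = 24.76 at H/2 = 2.100 m.
ȳ = (P₁·1.400 + P₂·2.100)/(P₁+P₂) = 1.640 m.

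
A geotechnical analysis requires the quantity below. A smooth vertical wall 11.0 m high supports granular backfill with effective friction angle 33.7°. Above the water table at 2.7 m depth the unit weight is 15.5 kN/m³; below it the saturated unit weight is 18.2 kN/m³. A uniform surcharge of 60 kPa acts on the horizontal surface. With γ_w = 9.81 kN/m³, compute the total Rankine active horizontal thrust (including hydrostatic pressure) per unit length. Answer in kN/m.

K_a = tan²(45° − φ/2) = 0.2863.
γ' = 18.2 − 9.81 = 8.390 kN/m³. h₂ = H − d_w = 8.3 m.
σ'_h: at surface K_a·q = 17.18; at WT K_a(q+γd_w) = 29.16; at base K_a(q+γd_w+γ'h₂) = 49.10 kPa.
P₁ = ½(17.18+29.16)×2.7 = 62.56; P₂ = ½(29.16+49.10)×8.3 = 324.8; P_w = ½γ_w h₂² = 337.9.
Total = 62.56+324.8+337.9 = 725.2 kN/m.

725 kN/m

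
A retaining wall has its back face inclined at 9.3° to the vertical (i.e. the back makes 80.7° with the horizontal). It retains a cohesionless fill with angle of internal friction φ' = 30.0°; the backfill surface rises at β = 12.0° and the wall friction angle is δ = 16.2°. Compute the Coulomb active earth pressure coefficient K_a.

0.444

K_a = sin²(α+φ) / [sin²α · sin(α−δ) · (1 + √{sin(φ+δ)sin(φ−β) / (sin(α−δ)sin(α+β))})²].
With α = 80.7°, φ = 30.0°, δ = 16.2°, β = 12.0°: K_a = 0.4440.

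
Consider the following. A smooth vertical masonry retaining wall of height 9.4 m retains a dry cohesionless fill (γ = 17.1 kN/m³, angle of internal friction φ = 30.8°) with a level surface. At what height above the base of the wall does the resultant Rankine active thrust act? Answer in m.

K_a = 0.3227.
The pressure distribution is triangular, so the resultant acts at H/3 above the base = 9.4/3 = 3.133 m.

3.13 m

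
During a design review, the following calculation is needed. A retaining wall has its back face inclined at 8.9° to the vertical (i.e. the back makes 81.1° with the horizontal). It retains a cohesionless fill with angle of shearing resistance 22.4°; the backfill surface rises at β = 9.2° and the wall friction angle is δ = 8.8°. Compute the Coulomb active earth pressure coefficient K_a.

0.556

K_a = sin²(α+φ) / [sin²α · sin(α−δ) · (1 + √{sin(φ+δ)sin(φ−β) / (sin(α−δ)sin(α+β))})²].
With α = 81.1°, φ = 22.4°, δ = 8.8°, β = 9.2°: K_a = 0.5560.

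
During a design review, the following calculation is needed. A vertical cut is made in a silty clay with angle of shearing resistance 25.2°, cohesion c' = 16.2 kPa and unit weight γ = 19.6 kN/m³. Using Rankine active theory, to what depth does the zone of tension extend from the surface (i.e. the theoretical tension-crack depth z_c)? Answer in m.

2.60 m

K_a = tan²(45° − 25.2°/2) = 0.4027; √K_a = 0.6346.
The active pressure is zero where K_a γ z = 2c√K_a, so z_c = 2c/(γ√K_a) = 2×16.2/(19.6×0.6346) = 2.605 m.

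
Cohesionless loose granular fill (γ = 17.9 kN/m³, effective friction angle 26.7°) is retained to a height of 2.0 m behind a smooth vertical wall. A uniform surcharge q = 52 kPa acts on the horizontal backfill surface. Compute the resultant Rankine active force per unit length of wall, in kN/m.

53.1 kN/m

K_a = tan²(45° − φ/2) = 0.3800.
Soil triangle: ½ K_a γ H² = 0.5×0.3800×17.9×2.0² = 13.60 kN/m.
Surcharge rectangle: K_a q H = 0.3800×52×2.0 = 39.52 kN/m.
Total = 13.60 + 39.52 = 53.12 kN/m.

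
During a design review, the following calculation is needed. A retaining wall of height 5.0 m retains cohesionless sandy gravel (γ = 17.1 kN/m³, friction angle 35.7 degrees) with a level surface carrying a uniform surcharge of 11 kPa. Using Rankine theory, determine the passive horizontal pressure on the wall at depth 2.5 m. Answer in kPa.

204 kPa

K_p = (1 + sin φ)/(1 − sin φ) = 3.802.
σ_v = γz + q = 17.1 × 2.5 + 11 = 53.75 kPa.
σ_h = K_p σ_v = 3.802 × 53.75 = 204.4 kPa.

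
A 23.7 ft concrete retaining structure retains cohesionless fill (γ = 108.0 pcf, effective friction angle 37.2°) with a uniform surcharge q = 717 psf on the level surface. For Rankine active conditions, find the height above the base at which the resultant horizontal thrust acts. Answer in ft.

9.32 ft

K_a = 0.2464.
Triangular part P₁ = ½K_aγH² = 7474 at H/3 = 7.900 ft; rectangular part P₂ = K_a q H = 4187 at H/2 = 11.85 ft.
ȳ = (P₁·7.900 + P₂·11.85)/(P₁+P₂) = 9.318 ft.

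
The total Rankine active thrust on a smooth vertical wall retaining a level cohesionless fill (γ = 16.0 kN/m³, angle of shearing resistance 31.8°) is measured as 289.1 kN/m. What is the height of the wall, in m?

K_a = 0.3098. P_a = ½ K_a γ H² ⇒ H = √(2P_a/(K_a γ)).
H = √(2×289.1/(0.3098×16.0)) = 10.80 m.

10.8 m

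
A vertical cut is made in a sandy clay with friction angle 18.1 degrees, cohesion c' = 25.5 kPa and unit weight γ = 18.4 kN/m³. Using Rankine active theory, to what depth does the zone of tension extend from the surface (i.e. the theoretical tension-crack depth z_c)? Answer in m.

3.82 m

K_a = tan²(45° − 18.1°/2) = 0.5259; √K_a = 0.7252.
The active pressure is zero where K_a γ z = 2c√K_a, so z_c = 2c/(γ√K_a) = 2×25.5/(18.4×0.7252) = 3.822 m.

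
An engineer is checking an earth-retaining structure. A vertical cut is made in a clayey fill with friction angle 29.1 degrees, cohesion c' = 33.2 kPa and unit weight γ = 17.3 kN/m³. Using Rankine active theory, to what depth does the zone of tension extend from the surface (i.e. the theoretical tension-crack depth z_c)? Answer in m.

K_a = tan²(45° − 29.1°/2) = 0.3456; √K_a = 0.5879.
The active pressure is zero where K_a γ z = 2c√K_a, so z_c = 2c/(γ√K_a) = 2×33.2/(17.3×0.5879) = 6.529 m.

6.53 m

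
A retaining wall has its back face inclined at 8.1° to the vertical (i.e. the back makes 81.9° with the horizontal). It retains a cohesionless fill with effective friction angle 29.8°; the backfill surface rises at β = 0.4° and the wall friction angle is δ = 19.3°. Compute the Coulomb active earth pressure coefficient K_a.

K_a = sin²(α+φ) / [sin²α · sin(α−δ) · (1 + √{sin(φ+δ)sin(φ−β) / (sin(α−δ)sin(α+β))})²].
With α = 81.9°, φ = 29.8°, δ = 19.3°, β = 0.4°: K_a = 0.3647.

0.365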